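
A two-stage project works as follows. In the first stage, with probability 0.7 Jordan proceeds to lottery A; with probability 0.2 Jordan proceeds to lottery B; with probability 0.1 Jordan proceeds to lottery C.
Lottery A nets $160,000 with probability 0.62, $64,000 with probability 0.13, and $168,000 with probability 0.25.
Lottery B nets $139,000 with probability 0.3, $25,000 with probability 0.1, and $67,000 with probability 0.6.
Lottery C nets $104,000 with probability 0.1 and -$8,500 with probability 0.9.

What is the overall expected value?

EV(A) = 0.62 × 160000 + 0.13 × 64000 + 0.25 × 168000 = 99200 + 8320 + 42000 = 149520
EV(B) = 0.3 × 139000 + 0.1 × 25000 + 0.6 × 67000 = 41700 + 2500 + 40200 = 84400
EV(C) = 0.1 × 104000 + 0.9 × (-8500) = 10400 − 7650 = 2750
Overall = 0.7 × 149520 + 0.2 × 84400 + 0.1 × 2750 = 104664 + 16880 + 275 = 121819

$121,819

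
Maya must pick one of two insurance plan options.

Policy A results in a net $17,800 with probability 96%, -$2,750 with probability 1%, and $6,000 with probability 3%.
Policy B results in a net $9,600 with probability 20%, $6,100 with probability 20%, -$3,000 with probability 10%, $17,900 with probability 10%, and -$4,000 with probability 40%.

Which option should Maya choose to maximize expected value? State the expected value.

Policy A ($17,240.50)

Policy A = 0.96 × 17800 + 0.01 × (-2750) + 0.03 × 6000 = 17088 − 27.5 + 180 = 17240.5
Policy B = 0.2 × 9600 + 0.2 × 6100 + 0.1 × (-3000) + 0.1 × 17900 + 0.4 × (-4000) = 1920 + 1220 − 300 + 1790 − 1600 = 3030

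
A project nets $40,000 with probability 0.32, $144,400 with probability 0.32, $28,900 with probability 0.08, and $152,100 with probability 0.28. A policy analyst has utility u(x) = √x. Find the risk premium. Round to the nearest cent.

$8,797.44

E[u] = 0.32·√40000 + 0.32·√144400 + 0.08·√28900 + 0.28·√152100 = 0.32·200 + 0.32·380 + 0.08·170 + 0.28·390 = 308.4
CE = (308.4)² = 95110.56
Risk premium = EV − CE = 103908 − 95110.56 = 8797.44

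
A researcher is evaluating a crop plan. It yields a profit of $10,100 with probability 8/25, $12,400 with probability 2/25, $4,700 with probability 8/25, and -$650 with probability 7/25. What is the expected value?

EV = 8/25 × 10100 + 2/25 × 12400 + 8/25 × 4700 + 7/25 × (-650) = 3232 + 992 + 1504 − 182 = 5546

$5,546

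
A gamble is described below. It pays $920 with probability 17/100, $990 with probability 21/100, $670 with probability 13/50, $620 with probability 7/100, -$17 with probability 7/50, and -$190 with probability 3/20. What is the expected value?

EV = 17/100 × 920 + 21/100 × 990 + 13/50 × 670 + 7/100 × 620 + 7/50 × (-17) + 3/20 × (-190) = 156.4 + 207.9 + 174.2 + 43.4 − 2.38 − 28.5 = 551.02

$551.02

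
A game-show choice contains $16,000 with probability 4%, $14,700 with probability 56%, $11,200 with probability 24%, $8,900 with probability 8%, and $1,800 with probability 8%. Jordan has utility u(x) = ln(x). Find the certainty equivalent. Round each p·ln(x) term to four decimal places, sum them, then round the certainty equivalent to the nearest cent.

$11,220.53

E[u] = 0.04·ln(16000) + 0.56·ln(14700) + 0.24·ln(11200) + 0.08·ln(8900) + 0.08·ln(1800) = 0.3872 + 5.3735 + 2.2377 + 0.7275 + 0.5996 = 9.3255
CE = e^9.3255 ≈ 11220.53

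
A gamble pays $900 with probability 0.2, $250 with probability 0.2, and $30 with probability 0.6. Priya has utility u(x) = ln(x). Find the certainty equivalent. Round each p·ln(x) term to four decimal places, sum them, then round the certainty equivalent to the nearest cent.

$90.51

E[u] = 0.2·ln(900) + 0.2·ln(250) + 0.6·ln(30) = 1.3605 + 1.1043 + 2.0407 = 4.5055
CE = e^4.5055 ≈ 90.51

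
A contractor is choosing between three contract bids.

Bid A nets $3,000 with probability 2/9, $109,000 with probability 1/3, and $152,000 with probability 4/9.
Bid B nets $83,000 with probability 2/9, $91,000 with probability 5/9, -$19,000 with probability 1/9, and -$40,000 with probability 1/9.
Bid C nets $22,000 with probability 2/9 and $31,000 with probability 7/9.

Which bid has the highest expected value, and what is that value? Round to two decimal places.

Bid A = 2/9 × 3000 + 1/3 × 109000 + 4/9 × 152000 = 666.6667 + 36333.3333 + 67555.5556 = 104555.5556
Bid B = 2/9 × 83000 + 5/9 × 91000 + 1/9 × (-19000) + 1/9 × (-40000) = 18444.4444 + 50555.5556 − 2111.1111 − 4444.4444 = 62444.4444
Bid C = 2/9 × 22000 + 7/9 × 31000 = 4888.8889 + 24111.1111 = 29000

Bid A ($104,555.56)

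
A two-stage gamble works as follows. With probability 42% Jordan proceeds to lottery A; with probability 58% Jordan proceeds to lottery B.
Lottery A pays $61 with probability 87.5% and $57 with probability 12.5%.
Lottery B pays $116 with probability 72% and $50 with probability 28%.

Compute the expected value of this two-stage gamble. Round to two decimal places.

$81.97

EV(A) = 0.875 × 61 + 0.125 × 57 = 53.375 + 7.125 = 60.5
EV(B) = 0.72 × 116 + 0.28 × 50 = 83.52 + 14 = 97.52
Overall = 0.42 × 60.5 + 0.58 × 97.52 = 25.41 + 56.5616 = 81.9716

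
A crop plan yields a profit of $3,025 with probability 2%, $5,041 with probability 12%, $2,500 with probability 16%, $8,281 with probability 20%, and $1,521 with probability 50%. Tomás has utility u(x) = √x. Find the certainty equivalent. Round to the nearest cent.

$3,060.30

E[u] = 0.02·√3025 + 0.12·√5041 + 0.16·√2500 + 0.2·√8281 + 0.5·√1521 = 0.02·55 + 0.12·71 + 0.16·50 + 0.2·91 + 0.5·39 = 55.32
CE = (55.32)² = 3060.3024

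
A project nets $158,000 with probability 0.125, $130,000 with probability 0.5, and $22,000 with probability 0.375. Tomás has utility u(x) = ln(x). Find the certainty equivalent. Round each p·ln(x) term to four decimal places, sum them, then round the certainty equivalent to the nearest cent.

$68,418.60

E[u] = 0.125·ln(158000) + 0.5·ln(130000) + 0.375·ln(22000) = 1.4963 + 5.8876 + 3.7495 = 11.1334
CE = e^11.1334 ≈ 68418.60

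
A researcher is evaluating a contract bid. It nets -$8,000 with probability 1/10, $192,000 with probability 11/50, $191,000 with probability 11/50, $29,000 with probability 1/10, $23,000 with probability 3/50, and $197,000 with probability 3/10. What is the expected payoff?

$146,840

EV = 1/10 × (-8000) + 11/50 × 192000 + 11/50 × 191000 + 1/10 × 29000 + 3/50 × 23000 + 3/10 × 197000 = -800 + 42240 + 42020 + 2900 + 1380 + 59100 = 146840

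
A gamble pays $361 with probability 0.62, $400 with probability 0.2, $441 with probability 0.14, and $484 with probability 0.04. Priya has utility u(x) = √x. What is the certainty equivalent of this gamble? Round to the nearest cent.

$384.16

E[u] = 0.62·√361 + 0.2·√400 + 0.14·√441 + 0.04·√484 = 0.62·19 + 0.2·20 + 0.14·21 + 0.04·22 = 19.6
CE = (19.6)² = 384.16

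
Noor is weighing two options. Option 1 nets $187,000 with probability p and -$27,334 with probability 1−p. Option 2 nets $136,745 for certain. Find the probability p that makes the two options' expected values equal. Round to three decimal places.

p·187000 + (1−p)·(-27334) = 136745
214334p − 27334 = 136745
p = (136745 + 27334) / 214334

p = 0.766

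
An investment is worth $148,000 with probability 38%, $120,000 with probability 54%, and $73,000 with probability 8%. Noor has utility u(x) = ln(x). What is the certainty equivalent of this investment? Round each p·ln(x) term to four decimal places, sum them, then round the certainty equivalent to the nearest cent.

$124,891.42

E[u] = 0.38·ln(148000) + 0.54·ln(120000) + 0.08·ln(73000) = 4.5239 + 6.3154 + 0.8959 = 11.7352
CE = e^11.7352 ≈ 124891.42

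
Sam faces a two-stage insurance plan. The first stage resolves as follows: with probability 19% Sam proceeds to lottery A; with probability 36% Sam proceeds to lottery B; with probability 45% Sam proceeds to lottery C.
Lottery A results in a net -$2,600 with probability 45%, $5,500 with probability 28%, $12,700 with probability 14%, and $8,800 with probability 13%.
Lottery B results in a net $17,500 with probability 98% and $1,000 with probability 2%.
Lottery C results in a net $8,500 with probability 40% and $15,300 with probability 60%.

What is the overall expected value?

$12,467.68

EV(A) = 0.45 × (-2600) + 0.28 × 5500 + 0.14 × 12700 + 0.13 × 8800 = -1170 + 1540 + 1778 + 1144 = 3292
EV(B) = 0.98 × 17500 + 0.02 × 1000 = 17150 + 20 = 17170
EV(C) = 0.4 × 8500 + 0.6 × 15300 = 3400 + 9180 = 12580
Overall = 0.19 × 3292 + 0.36 × 17170 + 0.45 × 12580 = 625.48 + 6181.2 + 5661 = 12467.68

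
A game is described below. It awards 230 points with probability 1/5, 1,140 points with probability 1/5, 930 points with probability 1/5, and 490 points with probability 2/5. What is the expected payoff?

656 points

EV = 1/5 × 230 + 1/5 × 1140 + 1/5 × 930 + 2/5 × 490 = 46 + 228 + 186 + 196 = 656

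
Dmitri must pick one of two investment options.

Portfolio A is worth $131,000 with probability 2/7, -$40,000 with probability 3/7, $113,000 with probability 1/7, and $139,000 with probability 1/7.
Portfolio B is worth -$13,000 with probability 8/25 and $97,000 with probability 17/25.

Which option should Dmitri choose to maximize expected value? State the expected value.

Portfolio B ($61,800)

Portfolio A = 2/7 × 131000 + 3/7 × (-40000) + 1/7 × 113000 + 1/7 × 139000 = 37428.5714 − 17142.8571 + 16142.8571 + 19857.1429 = 56285.7143
Portfolio B = 8/25 × (-13000) + 17/25 × 97000 = -4160 + 65960 = 61800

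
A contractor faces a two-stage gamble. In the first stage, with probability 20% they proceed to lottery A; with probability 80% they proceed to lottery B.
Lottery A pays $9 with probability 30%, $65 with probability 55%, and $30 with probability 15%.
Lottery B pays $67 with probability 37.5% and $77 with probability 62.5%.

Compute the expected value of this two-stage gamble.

EV(A) = 0.3 × 9 + 0.55 × 65 + 0.15 × 30 = 2.7 + 35.75 + 4.5 = 42.95
EV(B) = 0.375 × 67 + 0.625 × 77 = 25.125 + 48.125 = 73.25
Overall = 0.2 × 42.95 + 0.8 × 73.25 = 8.59 + 58.6 = 67.19

$67.19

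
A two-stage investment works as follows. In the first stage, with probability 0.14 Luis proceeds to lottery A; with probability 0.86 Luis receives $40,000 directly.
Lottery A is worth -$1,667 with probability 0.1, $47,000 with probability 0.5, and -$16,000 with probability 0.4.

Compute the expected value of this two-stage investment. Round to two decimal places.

$36,770.66

EV(A) = 0.1 × (-1667) + 0.5 × 47000 + 0.4 × (-16000) = -166.7 + 23500 − 6400 = 16933.3
Branch B: 40000 (certain)
Overall = 0.14 × 16933.3 + 0.86 × 40000 = 2370.662 + 34400 = 36770.662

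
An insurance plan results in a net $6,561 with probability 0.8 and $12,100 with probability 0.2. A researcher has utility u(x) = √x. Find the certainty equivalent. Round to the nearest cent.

$7,534.24

E[u] = 0.8·√6561 + 0.2·√12100 = 0.8·81 + 0.2·110 = 86.8
CE = (86.8)² = 7534.24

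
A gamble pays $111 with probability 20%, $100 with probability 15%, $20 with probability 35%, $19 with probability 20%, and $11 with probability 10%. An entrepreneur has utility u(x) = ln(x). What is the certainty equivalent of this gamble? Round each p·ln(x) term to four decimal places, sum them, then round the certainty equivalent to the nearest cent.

E[u] = 0.2·ln(111) + 0.15·ln(100) + 0.35·ln(20) + 0.2·ln(19) + 0.1·ln(11) = 0.9419 + 0.6908 + 1.0485 + 0.5889 + 0.2398 = 3.5099
CE = e^3.5099 ≈ 33.44

$33.44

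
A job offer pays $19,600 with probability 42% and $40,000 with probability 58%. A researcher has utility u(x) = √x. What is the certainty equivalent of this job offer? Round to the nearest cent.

E[u] = 0.42·√19600 + 0.58·√40000 = 0.42·140 + 0.58·200 = 174.8
CE = (174.8)² = 30555.04

$30,555.04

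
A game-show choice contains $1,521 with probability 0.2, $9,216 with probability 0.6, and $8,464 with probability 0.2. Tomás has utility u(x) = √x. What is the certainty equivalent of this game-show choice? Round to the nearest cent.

$7,022.44

E[u] = 0.2·√1521 + 0.6·√9216 + 0.2·√8464 = 0.2·39 + 0.6·96 + 0.2·92 = 83.8
CE = (83.8)² = 7022.44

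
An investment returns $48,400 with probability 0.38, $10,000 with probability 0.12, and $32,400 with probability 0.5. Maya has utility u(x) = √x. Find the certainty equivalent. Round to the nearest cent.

$34,447.36

E[u] = 0.38·√48400 + 0.12·√10000 + 0.5·√32400 = 0.38·220 + 0.12·100 + 0.5·180 = 185.6
CE = (185.6)² = 34447.36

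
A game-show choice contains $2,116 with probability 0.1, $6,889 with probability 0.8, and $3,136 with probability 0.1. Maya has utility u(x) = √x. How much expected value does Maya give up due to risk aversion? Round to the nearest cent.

E[u] = 0.1·√2116 + 0.8·√6889 + 0.1·√3136 = 0.1·46 + 0.8·83 + 0.1·56 = 76.6
CE = (76.6)² = 5867.56
Risk premium = EV − CE = 6036.4 − 5867.56 = 168.84

$168.84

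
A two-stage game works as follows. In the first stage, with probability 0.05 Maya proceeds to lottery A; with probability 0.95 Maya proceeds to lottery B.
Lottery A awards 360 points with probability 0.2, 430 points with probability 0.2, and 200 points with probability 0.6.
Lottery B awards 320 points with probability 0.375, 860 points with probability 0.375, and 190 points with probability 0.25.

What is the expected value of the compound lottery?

EV(A) = 0.2 × 360 + 0.2 × 430 + 0.6 × 200 = 72 + 86 + 120 = 278
EV(B) = 0.375 × 320 + 0.375 × 860 + 0.25 × 190 = 120 + 322.5 + 47.5 = 490
Overall = 0.05 × 278 + 0.95 × 490 = 13.9 + 465.5 = 479.4

479.4 points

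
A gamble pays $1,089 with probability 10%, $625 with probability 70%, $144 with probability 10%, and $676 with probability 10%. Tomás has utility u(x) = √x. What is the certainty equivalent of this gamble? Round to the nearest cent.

E[u] = 0.1·√1089 + 0.7·√625 + 0.1·√144 + 0.1·√676 = 0.1·33 + 0.7·25 + 0.1·12 + 0.1·26 = 24.6
CE = (24.6)² = 605.16

$605.16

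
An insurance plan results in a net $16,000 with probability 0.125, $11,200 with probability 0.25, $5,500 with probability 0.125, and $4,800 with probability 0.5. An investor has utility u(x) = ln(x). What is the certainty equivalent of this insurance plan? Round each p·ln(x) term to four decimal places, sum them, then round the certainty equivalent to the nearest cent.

E[u] = 0.125·ln(16000) + 0.25·ln(11200) + 0.125·ln(5500) + 0.5·ln(4800) = 1.2100 + 2.3309 + 1.0766 + 4.2382 = 8.8557
CE = e^8.8557 ≈ 7014.26

$7,014.26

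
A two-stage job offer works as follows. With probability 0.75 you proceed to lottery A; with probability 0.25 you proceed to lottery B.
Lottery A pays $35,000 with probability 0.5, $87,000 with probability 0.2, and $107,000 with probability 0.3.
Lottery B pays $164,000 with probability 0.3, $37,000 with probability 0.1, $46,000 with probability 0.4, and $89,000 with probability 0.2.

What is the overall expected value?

$72,525

EV(A) = 0.5 × 35000 + 0.2 × 87000 + 0.3 × 107000 = 17500 + 17400 + 32100 = 67000
EV(B) = 0.3 × 164000 + 0.1 × 37000 + 0.4 × 46000 + 0.2 × 89000 = 49200 + 3700 + 18400 + 17800 = 89100
Overall = 0.75 × 67000 + 0.25 × 89100 = 50250 + 22275 = 72525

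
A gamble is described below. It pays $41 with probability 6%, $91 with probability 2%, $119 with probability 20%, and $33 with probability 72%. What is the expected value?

EV = 0.06 × 41 + 0.02 × 91 + 0.2 × 119 + 0.72 × 33 = 2.46 + 1.82 + 23.8 + 23.76 = 51.84

$51.84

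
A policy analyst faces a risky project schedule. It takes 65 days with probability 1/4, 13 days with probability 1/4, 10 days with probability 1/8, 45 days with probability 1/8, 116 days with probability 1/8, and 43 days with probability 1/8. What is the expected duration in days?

EV = 1/4 × 65 + 1/4 × 13 + 1/8 × 10 + 1/8 × 45 + 1/8 × 116 + 1/8 × 43 = 16.25 + 3.25 + 1.25 + 5.625 + 14.5 + 5.375 = 46.25

46.25 days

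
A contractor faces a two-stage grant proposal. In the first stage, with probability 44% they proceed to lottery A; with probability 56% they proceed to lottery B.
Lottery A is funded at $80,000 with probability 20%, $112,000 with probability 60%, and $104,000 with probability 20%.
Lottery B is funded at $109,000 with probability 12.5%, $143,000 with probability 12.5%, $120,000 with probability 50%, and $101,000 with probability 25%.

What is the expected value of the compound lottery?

EV(A) = 0.2 × 80000 + 0.6 × 112000 + 0.2 × 104000 = 16000 + 67200 + 20800 = 104000
EV(B) = 0.125 × 109000 + 0.125 × 143000 + 0.5 × 120000 + 0.25 × 101000 = 13625 + 17875 + 60000 + 25250 = 116750
Overall = 0.44 × 104000 + 0.56 × 116750 = 45760 + 65380 = 111140

$111,140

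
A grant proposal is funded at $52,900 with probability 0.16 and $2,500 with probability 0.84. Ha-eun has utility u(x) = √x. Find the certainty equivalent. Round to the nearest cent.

E[u] = 0.16·√52900 + 0.84·√2500 = 0.16·230 + 0.84·50 = 78.8
CE = (78.8)² = 6209.44

$6,209.44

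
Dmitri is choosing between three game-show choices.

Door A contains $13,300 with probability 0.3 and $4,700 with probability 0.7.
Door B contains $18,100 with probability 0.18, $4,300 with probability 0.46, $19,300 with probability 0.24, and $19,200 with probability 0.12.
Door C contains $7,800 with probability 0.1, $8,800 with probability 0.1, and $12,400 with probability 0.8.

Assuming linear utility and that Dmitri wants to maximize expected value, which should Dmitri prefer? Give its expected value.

Door A = 0.3 × 13300 + 0.7 × 4700 = 3990 + 3290 = 7280
Door B = 0.18 × 18100 + 0.46 × 4300 + 0.24 × 19300 + 0.12 × 19200 = 3258 + 1978 + 4632 + 2304 = 12172
Door C = 0.1 × 7800 + 0.1 × 8800 + 0.8 × 12400 = 780 + 880 + 9920 = 11580

Door B ($12,172)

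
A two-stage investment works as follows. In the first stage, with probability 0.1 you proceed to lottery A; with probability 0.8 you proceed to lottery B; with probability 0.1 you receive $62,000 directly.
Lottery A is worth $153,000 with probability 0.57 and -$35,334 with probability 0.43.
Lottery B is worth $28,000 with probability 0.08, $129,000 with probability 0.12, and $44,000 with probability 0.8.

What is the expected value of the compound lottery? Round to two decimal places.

EV(A) = 0.57 × 153000 + 0.43 × (-35334) = 87210 − 15193.62 = 72016.38
EV(B) = 0.08 × 28000 + 0.12 × 129000 + 0.8 × 44000 = 2240 + 15480 + 35200 = 52920
Branch C: 62000 (certain)
Overall = 0.1 × 72016.38 + 0.8 × 52920 + 0.1 × 62000 = 7201.638 + 42336 + 6200 = 55737.638

$55,737.64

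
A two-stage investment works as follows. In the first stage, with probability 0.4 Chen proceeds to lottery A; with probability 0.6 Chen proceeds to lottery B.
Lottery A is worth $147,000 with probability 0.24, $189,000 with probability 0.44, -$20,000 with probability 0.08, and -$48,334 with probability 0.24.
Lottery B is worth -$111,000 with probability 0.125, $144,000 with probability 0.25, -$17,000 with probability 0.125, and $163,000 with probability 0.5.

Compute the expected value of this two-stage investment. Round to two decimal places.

$102,995.94

EV(A) = 0.24 × 147000 + 0.44 × 189000 + 0.08 × (-20000) + 0.24 × (-48334) = 35280 + 83160 − 1600 − 11600.16 = 105239.84
EV(B) = 0.125 × (-111000) + 0.25 × 144000 + 0.125 × (-17000) + 0.5 × 163000 = -13875 + 36000 − 2125 + 81500 = 101500
Overall = 0.4 × 105239.84 + 0.6 × 101500 = 42095.936 + 60900 = 102995.936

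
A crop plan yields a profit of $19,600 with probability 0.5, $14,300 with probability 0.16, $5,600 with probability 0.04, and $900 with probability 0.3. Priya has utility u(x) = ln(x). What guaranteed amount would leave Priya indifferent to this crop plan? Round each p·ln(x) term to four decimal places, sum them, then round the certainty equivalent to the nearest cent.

$7,033.22

E[u] = 0.5·ln(19600) + 0.16·ln(14300) + 0.04·ln(5600) + 0.3·ln(900) = 4.9416 + 1.5309 + 0.3452 + 2.0407 = 8.8584
CE = e^8.8584 ≈ 7033.22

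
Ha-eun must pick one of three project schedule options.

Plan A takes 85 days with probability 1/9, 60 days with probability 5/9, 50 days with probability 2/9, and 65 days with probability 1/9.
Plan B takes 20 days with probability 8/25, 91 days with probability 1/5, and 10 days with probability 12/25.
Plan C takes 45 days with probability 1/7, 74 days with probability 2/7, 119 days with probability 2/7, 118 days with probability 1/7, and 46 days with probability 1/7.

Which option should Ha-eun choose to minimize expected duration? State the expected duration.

Plan A = 1/9 × 85 + 5/9 × 60 + 2/9 × 50 + 1/9 × 65 = 9.4444 + 33.3333 + 11.1111 + 7.2222 = 61.1111
Plan B = 8/25 × 20 + 1/5 × 91 + 12/25 × 10 = 6.4 + 18.2 + 4.8 = 29.4
Plan C = 1/7 × 45 + 2/7 × 74 + 2/7 × 119 + 1/7 × 118 + 1/7 × 46 = 6.4286 + 21.1429 + 34 + 16.8571 + 6.5714 = 85

Plan B (29.4 days)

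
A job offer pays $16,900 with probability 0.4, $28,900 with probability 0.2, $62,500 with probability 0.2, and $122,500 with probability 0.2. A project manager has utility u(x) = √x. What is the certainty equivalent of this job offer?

E[u] = 0.4·√16900 + 0.2·√28900 + 0.2·√62500 + 0.2·√122500 = 0.4·130 + 0.2·170 + 0.2·250 + 0.2·350 = 206
CE = (206)² = 42436

$42,436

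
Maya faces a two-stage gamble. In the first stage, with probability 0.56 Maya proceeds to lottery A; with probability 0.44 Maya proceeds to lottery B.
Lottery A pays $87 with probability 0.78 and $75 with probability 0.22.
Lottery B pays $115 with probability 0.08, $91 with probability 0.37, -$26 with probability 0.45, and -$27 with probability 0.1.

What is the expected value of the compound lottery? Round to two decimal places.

$59.77

EV(A) = 0.78 × 87 + 0.22 × 75 = 67.86 + 16.5 = 84.36
EV(B) = 0.08 × 115 + 0.37 × 91 + 0.45 × (-26) + 0.1 × (-27) = 9.2 + 33.67 − 11.7 − 2.7 = 28.47
Overall = 0.56 × 84.36 + 0.44 × 28.47 = 47.2416 + 12.5268 = 59.7684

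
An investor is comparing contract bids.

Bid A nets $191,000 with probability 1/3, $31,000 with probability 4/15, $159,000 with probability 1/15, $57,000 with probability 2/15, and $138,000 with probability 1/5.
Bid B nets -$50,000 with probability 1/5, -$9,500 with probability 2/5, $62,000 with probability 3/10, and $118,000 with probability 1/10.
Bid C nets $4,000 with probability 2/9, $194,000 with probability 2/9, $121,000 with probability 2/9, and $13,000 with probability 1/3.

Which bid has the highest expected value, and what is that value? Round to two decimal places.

Bid A ($117,733.33)

Bid A = 1/3 × 191000 + 4/15 × 31000 + 1/15 × 159000 + 2/15 × 57000 + 1/5 × 138000 = 63666.6667 + 8266.6667 + 10600 + 7600 + 27600 = 117733.3333
Bid B = 1/5 × (-50000) + 2/5 × (-9500) + 3/10 × 62000 + 1/10 × 118000 = -10000 − 3800 + 18600 + 11800 = 16600
Bid C = 2/9 × 4000 + 2/9 × 194000 + 2/9 × 121000 + 1/3 × 13000 = 888.8889 + 43111.1111 + 26888.8889 + 4333.3333 = 75222.2222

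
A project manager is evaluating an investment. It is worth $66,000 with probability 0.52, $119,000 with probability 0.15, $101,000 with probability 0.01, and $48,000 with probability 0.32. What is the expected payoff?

EV = 0.52 × 66000 + 0.15 × 119000 + 0.01 × 101000 + 0.32 × 48000 = 34320 + 17850 + 1010 + 15360 = 68540

$68,540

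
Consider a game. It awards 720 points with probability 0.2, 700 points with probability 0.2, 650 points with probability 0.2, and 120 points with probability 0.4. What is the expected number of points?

EV = 0.2 × 720 + 0.2 × 700 + 0.2 × 650 + 0.4 × 120 = 144 + 140 + 130 + 48 = 462

462 points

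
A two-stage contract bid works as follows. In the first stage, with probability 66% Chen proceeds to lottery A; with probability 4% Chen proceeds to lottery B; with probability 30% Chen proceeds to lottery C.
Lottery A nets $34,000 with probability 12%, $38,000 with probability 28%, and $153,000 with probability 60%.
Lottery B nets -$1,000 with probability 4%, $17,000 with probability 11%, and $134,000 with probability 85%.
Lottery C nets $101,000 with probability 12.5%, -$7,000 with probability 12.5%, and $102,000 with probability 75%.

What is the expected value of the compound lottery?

EV(A) = 0.12 × 34000 + 0.28 × 38000 + 0.6 × 153000 = 4080 + 10640 + 91800 = 106520
EV(B) = 0.04 × (-1000) + 0.11 × 17000 + 0.85 × 134000 = -40 + 1870 + 113900 = 115730
EV(C) = 0.125 × 101000 + 0.125 × (-7000) + 0.75 × 102000 = 12625 − 875 + 76500 = 88250
Overall = 0.66 × 106520 + 0.04 × 115730 + 0.3 × 88250 = 70303.2 + 4629.2 + 26475 = 101407.4

$101,407.40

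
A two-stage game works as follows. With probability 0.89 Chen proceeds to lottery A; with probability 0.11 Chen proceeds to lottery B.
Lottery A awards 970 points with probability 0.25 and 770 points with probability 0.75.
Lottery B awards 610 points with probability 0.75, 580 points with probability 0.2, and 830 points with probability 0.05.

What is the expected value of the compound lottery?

EV(A) = 0.25 × 970 + 0.75 × 770 = 242.5 + 577.5 = 820
EV(B) = 0.75 × 610 + 0.2 × 580 + 0.05 × 830 = 457.5 + 116 + 41.5 = 615
Overall = 0.89 × 820 + 0.11 × 615 = 729.8 + 67.65 = 797.45

797.45 points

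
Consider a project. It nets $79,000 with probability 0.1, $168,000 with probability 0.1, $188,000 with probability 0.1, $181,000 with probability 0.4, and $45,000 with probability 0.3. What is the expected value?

$129,400

EV = 0.1 × 79000 + 0.1 × 168000 + 0.1 × 188000 + 0.4 × 181000 + 0.3 × 45000 = 7900 + 16800 + 18800 + 72400 + 13500 = 129400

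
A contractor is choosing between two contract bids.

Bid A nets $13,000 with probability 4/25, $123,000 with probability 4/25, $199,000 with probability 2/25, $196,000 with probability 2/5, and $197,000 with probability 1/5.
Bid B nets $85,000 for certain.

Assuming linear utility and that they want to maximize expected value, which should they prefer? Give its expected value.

Bid A ($155,480)

Bid A = 4/25 × 13000 + 4/25 × 123000 + 2/25 × 199000 + 2/5 × 196000 + 1/5 × 197000 = 2080 + 19680 + 15920 + 78400 + 39400 = 155480
Bid B: 85000 (certain)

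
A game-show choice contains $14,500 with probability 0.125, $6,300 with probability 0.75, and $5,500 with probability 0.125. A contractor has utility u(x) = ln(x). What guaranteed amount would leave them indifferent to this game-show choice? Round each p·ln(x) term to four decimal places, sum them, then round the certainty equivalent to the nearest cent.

E[u] = 0.125·ln(14500) + 0.75·ln(6300) + 0.125·ln(5500) = 1.1977 + 6.5612 + 1.0766 = 8.8355
CE = e^8.8355 ≈ 6873.99

$6,873.99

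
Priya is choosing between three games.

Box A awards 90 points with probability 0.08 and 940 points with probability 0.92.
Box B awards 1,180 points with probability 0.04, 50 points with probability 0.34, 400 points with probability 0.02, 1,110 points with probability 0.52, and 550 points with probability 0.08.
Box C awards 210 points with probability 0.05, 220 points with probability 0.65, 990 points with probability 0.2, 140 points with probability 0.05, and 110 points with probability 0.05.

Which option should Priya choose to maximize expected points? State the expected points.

Box A = 0.08 × 90 + 0.92 × 940 = 7.2 + 864.8 = 872
Box B = 0.04 × 1180 + 0.34 × 50 + 0.02 × 400 + 0.52 × 1110 + 0.08 × 550 = 47.2 + 17 + 8 + 577.2 + 44 = 693.4
Box C = 0.05 × 210 + 0.65 × 220 + 0.2 × 990 + 0.05 × 140 + 0.05 × 110 = 10.5 + 143 + 198 + 7 + 5.5 = 364

Box A (872 points)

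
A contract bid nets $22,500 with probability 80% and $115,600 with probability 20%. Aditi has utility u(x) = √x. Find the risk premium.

E[u] = 0.8·√22500 + 0.2·√115600 = 0.8·150 + 0.2·340 = 188
CE = (188)² = 35344
Risk premium = EV − CE = 41120 − 35344 = 5776

$5,776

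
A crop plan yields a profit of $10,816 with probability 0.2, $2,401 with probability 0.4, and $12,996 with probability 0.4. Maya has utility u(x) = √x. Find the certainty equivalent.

E[u] = 0.2·√10816 + 0.4·√2401 + 0.4·√12996 = 0.2·104 + 0.4·49 + 0.4·114 = 86
CE = (86)² = 7396

$7,396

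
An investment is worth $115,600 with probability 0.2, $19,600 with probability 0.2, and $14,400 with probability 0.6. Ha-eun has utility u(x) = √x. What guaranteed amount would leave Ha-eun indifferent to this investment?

$28,224

E[u] = 0.2·√115600 + 0.2·√19600 + 0.6·√14400 = 0.2·340 + 0.2·140 + 0.6·120 = 168
CE = (168)² = 28224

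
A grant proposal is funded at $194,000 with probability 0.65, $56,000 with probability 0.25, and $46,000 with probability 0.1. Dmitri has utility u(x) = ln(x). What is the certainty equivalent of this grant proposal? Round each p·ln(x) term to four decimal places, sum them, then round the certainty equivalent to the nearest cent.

E[u] = 0.65·ln(194000) + 0.25·ln(56000) + 0.1·ln(46000) = 7.9141 + 2.7333 + 1.0736 = 11.7210
CE = e^11.7210 ≈ 123130.49

$123,130.49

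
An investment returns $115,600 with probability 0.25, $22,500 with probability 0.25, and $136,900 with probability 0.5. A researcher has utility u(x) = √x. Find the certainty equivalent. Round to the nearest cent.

E[u] = 0.25·√115600 + 0.25·√22500 + 0.5·√136900 = 0.25·340 + 0.25·150 + 0.5·370 = 307.5
CE = (307.5)² = 94556.25

$94,556.25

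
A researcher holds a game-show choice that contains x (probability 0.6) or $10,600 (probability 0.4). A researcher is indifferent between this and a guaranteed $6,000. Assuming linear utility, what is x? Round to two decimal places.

x = $2,933.33

0.6·x + 0.4·10600 = 6000
0.6·x = 6000 − 4240 = 1760
x = 1760 / 0.6 = 2933.3333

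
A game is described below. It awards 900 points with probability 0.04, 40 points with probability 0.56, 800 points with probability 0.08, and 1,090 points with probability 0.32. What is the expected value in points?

EV = 0.04 × 900 + 0.56 × 40 + 0.08 × 800 + 0.32 × 1090 = 36 + 22.4 + 64 + 348.8 = 471.2

471.2 points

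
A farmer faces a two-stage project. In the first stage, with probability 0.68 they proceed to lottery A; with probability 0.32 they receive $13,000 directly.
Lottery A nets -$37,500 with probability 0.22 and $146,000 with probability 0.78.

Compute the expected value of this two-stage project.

$75,988.40

EV(A) = 0.22 × (-37500) + 0.78 × 146000 = -8250 + 113880 = 105630
Branch B: 13000 (certain)
Overall = 0.68 × 105630 + 0.32 × 13000 = 71828.4 + 4160 = 75988.4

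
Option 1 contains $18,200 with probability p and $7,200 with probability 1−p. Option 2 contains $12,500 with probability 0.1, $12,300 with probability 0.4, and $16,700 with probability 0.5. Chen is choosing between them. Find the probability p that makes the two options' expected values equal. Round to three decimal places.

EV(Option 2) = 0.1 × 12500 + 0.4 × 12300 + 0.5 × 16700 = 1250 + 4920 + 8350 = 14520
p·18200 + (1−p)·7200 = 14520
11000p + 7200 = 14520
p = (14520 − 7200) / 11000

p = 0.665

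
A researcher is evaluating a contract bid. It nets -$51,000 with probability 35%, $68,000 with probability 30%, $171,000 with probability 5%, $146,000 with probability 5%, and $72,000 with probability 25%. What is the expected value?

$36,400

EV = 0.35 × (-51000) + 0.3 × 68000 + 0.05 × 171000 + 0.05 × 146000 + 0.25 × 72000 = -17850 + 20400 + 8550 + 7300 + 18000 = 36400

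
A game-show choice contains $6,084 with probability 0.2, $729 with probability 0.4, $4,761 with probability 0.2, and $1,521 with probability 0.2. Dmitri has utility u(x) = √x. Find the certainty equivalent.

$2,304

E[u] = 0.2·√6084 + 0.4·√729 + 0.2·√4761 + 0.2·√1521 = 0.2·78 + 0.4·27 + 0.2·69 + 0.2·39 = 48
CE = (48)² = 2304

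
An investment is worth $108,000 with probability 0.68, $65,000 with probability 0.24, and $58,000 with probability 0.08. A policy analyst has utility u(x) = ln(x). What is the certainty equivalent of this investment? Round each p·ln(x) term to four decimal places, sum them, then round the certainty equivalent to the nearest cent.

E[u] = 0.68·ln(108000) + 0.24·ln(65000) + 0.08·ln(58000) = 7.8811 + 2.6597 + 0.8775 = 11.4183
CE = e^11.4183 ≈ 90971.36

$90,971.36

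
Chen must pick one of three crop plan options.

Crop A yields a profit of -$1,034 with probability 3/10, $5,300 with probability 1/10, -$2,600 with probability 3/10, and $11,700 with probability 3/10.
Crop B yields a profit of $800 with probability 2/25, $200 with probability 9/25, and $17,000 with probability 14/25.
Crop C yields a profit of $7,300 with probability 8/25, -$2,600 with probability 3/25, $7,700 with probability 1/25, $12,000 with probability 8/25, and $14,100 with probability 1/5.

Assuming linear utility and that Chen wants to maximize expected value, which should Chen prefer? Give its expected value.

Crop A = 3/10 × (-1034) + 1/10 × 5300 + 3/10 × (-2600) + 3/10 × 11700 = -310.2 + 530 − 780 + 3510 = 2949.8
Crop B = 2/25 × 800 + 9/25 × 200 + 14/25 × 17000 = 64 + 72 + 9520 = 9656
Crop C = 8/25 × 7300 + 3/25 × (-2600) + 1/25 × 7700 + 8/25 × 12000 + 1/5 × 14100 = 2336 − 312 + 308 + 3840 + 2820 = 8992

Crop B ($9,656)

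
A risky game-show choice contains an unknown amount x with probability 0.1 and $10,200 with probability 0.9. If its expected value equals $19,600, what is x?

x = $104,200

0.1·x + 0.9·10200 = 19600
0.1·x = 19600 − 9180 = 10420
x = 10420 / 0.1 = 104200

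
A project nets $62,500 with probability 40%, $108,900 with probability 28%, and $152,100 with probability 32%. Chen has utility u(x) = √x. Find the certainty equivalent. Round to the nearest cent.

$100,615.84

E[u] = 0.4·√62500 + 0.28·√108900 + 0.32·√152100 = 0.4·250 + 0.28·330 + 0.32·390 = 317.2
CE = (317.2)² = 100615.84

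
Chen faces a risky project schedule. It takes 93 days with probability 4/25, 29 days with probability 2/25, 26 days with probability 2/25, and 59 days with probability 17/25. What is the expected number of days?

EV = 4/25 × 93 + 2/25 × 29 + 2/25 × 26 + 17/25 × 59 = 14.88 + 2.32 + 2.08 + 40.12 = 59.4

59.4 days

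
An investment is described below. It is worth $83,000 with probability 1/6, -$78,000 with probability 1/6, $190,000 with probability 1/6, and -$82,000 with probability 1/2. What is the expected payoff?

EV = 1/6 × 83000 + 1/6 × (-78000) + 1/6 × 190000 + 1/2 × (-82000) = 13833.3333 − 13000 + 31666.6667 − 41000 = -8500

-$8,500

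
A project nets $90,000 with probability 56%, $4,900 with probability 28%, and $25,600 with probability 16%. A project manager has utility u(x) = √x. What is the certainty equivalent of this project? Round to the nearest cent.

$45,454.24

E[u] = 0.56·√90000 + 0.28·√4900 + 0.16·√25600 = 0.56·300 + 0.28·70 + 0.16·160 = 213.2
CE = (213.2)² = 45454.24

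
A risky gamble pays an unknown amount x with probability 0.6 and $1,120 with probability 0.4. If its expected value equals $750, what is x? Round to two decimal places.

x = $503.33

0.6·x + 0.4·1120 = 750
0.6·x = 750 − 448 = 302
x = 302 / 0.6 = 503.3333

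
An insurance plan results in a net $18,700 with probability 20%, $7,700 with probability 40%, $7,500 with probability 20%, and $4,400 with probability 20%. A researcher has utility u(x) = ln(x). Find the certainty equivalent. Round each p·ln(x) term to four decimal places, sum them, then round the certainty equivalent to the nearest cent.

E[u] = 0.2·ln(18700) + 0.4·ln(7700) + 0.2·ln(7500) + 0.2·ln(4400) = 1.9673 + 3.5796 + 1.7845 + 1.6779 = 9.0093
CE = e^9.0093 ≈ 8178.79

$8,178.79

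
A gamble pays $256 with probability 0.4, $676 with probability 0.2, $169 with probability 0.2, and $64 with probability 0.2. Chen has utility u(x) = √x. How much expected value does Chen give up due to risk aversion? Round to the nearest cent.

$34.56

E[u] = 0.4·√256 + 0.2·√676 + 0.2·√169 + 0.2·√64 = 0.4·16 + 0.2·26 + 0.2·13 + 0.2·8 = 15.8
CE = (15.8)² = 249.64
Risk premium = EV − CE = 284.2 − 249.64 = 34.56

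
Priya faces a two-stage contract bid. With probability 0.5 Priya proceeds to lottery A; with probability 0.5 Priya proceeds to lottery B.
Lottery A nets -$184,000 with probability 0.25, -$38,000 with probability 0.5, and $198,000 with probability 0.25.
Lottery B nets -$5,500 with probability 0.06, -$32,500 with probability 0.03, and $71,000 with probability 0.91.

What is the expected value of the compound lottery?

EV(A) = 0.25 × (-184000) + 0.5 × (-38000) + 0.25 × 198000 = -46000 − 19000 + 49500 = -15500
EV(B) = 0.06 × (-5500) + 0.03 × (-32500) + 0.91 × 71000 = -330 − 975 + 64610 = 63305
Overall = 0.5 × (-15500) + 0.5 × 63305 = -7750 + 31652.5 = 23902.5

$23,902.50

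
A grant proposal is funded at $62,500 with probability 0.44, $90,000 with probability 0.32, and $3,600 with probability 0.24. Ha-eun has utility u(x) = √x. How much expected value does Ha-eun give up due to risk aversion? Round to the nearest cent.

E[u] = 0.44·√62500 + 0.32·√90000 + 0.24·√3600 = 0.44·250 + 0.32·300 + 0.24·60 = 220.4
CE = (220.4)² = 48576.16
Risk premium = EV − CE = 57164 − 48576.16 = 8587.84

$8,587.84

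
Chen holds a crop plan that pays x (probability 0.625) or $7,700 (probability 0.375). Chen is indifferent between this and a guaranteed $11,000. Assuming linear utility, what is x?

0.625·x + 0.375·7700 = 11000
0.625·x = 11000 − 2887.5 = 8112.5
x = 8112.5 / 0.625 = 12980

x = $12,980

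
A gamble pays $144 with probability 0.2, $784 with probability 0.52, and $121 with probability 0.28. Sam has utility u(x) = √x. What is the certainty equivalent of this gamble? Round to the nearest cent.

E[u] = 0.2·√144 + 0.52·√784 + 0.28·√121 = 0.2·12 + 0.52·28 + 0.28·11 = 20.04
CE = (20.04)² = 401.6016

$401.60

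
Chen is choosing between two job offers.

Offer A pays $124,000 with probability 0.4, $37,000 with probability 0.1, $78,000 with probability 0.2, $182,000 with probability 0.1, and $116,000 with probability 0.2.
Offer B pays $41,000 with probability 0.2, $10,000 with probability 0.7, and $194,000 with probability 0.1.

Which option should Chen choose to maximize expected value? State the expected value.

Offer A = 0.4 × 124000 + 0.1 × 37000 + 0.2 × 78000 + 0.1 × 182000 + 0.2 × 116000 = 49600 + 3700 + 15600 + 18200 + 23200 = 110300
Offer B = 0.2 × 41000 + 0.7 × 10000 + 0.1 × 194000 = 8200 + 7000 + 19400 = 34600

Offer A ($110,300)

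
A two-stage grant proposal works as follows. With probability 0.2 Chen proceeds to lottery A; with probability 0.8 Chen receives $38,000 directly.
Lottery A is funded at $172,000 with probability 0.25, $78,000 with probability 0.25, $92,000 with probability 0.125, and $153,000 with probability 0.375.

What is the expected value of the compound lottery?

EV(A) = 0.25 × 172000 + 0.25 × 78000 + 0.125 × 92000 + 0.375 × 153000 = 43000 + 19500 + 11500 + 57375 = 131375
Branch B: 38000 (certain)
Overall = 0.2 × 131375 + 0.8 × 38000 = 26275 + 30400 = 56675

$56,675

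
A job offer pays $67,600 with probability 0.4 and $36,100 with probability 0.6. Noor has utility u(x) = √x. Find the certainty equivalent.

E[u] = 0.4·√67600 + 0.6·√36100 = 0.4·260 + 0.6·190 = 218
CE = (218)² = 47524

$47,524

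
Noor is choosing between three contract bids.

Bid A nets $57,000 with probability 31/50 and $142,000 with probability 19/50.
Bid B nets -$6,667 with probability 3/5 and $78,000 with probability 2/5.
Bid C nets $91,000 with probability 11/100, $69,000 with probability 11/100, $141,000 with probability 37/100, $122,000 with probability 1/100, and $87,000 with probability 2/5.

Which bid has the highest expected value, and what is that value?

Bid C ($105,790)

Bid A = 31/50 × 57000 + 19/50 × 142000 = 35340 + 53960 = 89300
Bid B = 3/5 × (-6667) + 2/5 × 78000 = -4000.2 + 31200 = 27199.8
Bid C = 11/100 × 91000 + 11/100 × 69000 + 37/100 × 141000 + 1/100 × 122000 + 2/5 × 87000 = 10010 + 7590 + 52170 + 1220 + 34800 = 105790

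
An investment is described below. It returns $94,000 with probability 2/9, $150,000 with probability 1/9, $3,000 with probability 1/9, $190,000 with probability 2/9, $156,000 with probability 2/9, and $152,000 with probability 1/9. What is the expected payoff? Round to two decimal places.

$131,666.67

EV = 2/9 × 94000 + 1/9 × 150000 + 1/9 × 3000 + 2/9 × 190000 + 2/9 × 156000 + 1/9 × 152000 = 20888.8889 + 16666.6667 + 333.3333 + 42222.2222 + 34666.6667 + 16888.8889 = 131666.6667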